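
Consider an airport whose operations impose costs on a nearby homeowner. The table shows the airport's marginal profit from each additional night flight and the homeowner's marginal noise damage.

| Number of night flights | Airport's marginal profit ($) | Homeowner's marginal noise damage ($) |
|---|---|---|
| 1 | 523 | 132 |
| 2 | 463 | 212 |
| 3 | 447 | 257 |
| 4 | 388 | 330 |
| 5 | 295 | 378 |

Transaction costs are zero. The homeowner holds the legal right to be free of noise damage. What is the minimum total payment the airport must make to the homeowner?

$931

Efficient level: marginal profit ≥ marginal noise damage through level 4, so k* = 4.
With the homeowner holding the right, the airport must at least compensate total damage at k*: 132 + 212 + 257 + 330 = 931.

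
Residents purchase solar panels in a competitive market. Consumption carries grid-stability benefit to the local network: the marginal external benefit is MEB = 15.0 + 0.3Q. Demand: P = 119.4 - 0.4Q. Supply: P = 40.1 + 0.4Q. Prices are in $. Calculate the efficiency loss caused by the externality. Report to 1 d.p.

DWL = $2001.4

Market equilibrium (private): 40.1 + 0.4Q = 119.4 - 0.4Q → Q_m = 99.1250.
Social marginal benefit = demand + MEB = 134.4 - 0.1Q.
Set SMB = MC: 134.4 - 0.1Q = 40.1 + 0.4Q → Q* = 188.6000.
The welfare-loss triangle has base |Q_m − Q*| and height MEB(Q_m) (the vertical gap between SMB and MC is zero at Q* and MEB at Q_m).
DWL = ½ × 89.4750 × 44.7375 = 2001.4439.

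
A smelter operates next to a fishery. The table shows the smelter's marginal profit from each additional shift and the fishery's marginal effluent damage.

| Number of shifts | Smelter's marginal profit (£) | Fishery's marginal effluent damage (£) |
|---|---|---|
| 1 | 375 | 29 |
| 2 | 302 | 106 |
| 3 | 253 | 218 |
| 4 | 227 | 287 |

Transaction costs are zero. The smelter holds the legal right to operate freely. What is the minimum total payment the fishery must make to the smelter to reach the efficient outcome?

£227

Left alone the smelter would choose level 4 (marginal profit stays positive).
Efficient level: k* = 3 (marginal profit ≥ marginal effluent damage through 3).
The fishery must at least cover the smelter's forgone profit from cutting 4→3: 227 = 227.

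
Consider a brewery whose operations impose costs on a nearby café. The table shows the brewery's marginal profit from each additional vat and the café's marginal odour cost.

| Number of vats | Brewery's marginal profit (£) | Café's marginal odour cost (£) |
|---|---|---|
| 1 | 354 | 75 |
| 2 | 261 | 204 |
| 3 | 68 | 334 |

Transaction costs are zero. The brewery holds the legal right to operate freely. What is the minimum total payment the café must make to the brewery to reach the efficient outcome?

Left alone the brewery would choose level 3 (marginal profit stays positive).
Efficient level: k* = 2 (marginal profit ≥ marginal odour cost through 2).
The café must at least cover the brewery's forgone profit from cutting 3→2: 68 = 68.

£68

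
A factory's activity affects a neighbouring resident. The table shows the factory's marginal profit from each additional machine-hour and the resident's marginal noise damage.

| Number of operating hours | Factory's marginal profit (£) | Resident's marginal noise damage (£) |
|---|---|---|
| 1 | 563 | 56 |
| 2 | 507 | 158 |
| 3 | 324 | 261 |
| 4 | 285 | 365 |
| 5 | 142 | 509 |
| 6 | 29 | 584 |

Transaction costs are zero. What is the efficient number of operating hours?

Bargaining reaches the level where marginal profit last exceeds marginal noise damage.
That holds through level 3 (324 ≥ 261) but not at 4 (285 < 365).

3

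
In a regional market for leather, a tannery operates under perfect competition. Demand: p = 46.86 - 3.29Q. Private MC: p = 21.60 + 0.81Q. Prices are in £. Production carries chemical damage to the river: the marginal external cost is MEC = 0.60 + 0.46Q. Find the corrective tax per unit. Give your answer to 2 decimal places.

Social marginal cost = private MC + MEC = 22.20 + 1.27Q.
Set SMC = demand: 22.20 + 1.27Q = 46.86 - 3.29Q → Q* = 5.4079.
The Pigouvian tax equals MEC at Q*: 0.60 + 0.46×5.4079 = 3.0876.

tax = £3.09 per unit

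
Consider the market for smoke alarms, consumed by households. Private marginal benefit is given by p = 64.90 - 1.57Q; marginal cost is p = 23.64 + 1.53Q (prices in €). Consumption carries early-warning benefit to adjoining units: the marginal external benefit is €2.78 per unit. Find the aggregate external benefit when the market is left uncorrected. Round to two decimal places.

€37.00

Market equilibrium (private): 23.64 + 1.53Q = 64.90 - 1.57Q → Q_m = 13.3097.
Total external benefit = MEB × Q_m = 2.78 × 13.3097 = 37.0010.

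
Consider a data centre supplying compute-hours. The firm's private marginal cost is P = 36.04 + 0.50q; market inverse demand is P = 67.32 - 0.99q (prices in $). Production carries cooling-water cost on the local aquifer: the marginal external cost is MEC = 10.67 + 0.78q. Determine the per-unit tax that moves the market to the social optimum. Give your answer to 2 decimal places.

tax = $17.75 per unit

Social marginal cost = private MC + MEC = 46.71 + 1.28q.
Set SMC = demand: 46.71 + 1.28q = 67.32 - 0.99q → q* = 9.0793.
The Pigouvian tax equals MEC at q*: 10.67 + 0.78×9.0793 = 17.7519.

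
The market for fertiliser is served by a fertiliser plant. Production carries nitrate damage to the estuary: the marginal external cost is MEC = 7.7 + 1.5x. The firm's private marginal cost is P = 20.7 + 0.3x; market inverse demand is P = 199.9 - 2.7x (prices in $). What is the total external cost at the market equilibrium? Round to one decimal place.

Market equilibrium (private): 20.7 + 0.3x = 199.9 - 2.7x → x_m = 59.7333.
Total external cost = ∫₀^{x_m} (7.7 + 1.5x) dx = 7.7×59.7333 + ½×1.5×59.7333² = 3135.9968.

$3136.0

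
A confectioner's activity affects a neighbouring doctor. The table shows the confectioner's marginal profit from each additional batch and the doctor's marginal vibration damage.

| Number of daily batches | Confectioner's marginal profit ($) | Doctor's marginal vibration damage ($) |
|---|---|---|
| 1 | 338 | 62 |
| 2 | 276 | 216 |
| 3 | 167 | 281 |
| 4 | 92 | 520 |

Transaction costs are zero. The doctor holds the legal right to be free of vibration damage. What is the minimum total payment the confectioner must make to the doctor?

$278

Efficient level: marginal profit ≥ marginal vibration damage through level 2, so k* = 2.
With the doctor holding the right, the confectioner must at least compensate total damage at k*: 62 + 216 = 278.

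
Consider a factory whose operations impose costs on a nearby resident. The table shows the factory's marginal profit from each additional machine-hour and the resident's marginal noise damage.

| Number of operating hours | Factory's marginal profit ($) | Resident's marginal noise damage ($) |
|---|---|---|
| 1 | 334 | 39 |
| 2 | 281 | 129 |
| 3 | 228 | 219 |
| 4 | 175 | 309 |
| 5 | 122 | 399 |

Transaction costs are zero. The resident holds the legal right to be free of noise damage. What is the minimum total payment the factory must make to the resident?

Efficient level: marginal profit ≥ marginal noise damage through level 3, so k* = 3.
With the resident holding the right, the factory must at least compensate total damage at k*: 39 + 129 + 219 = 387.

$387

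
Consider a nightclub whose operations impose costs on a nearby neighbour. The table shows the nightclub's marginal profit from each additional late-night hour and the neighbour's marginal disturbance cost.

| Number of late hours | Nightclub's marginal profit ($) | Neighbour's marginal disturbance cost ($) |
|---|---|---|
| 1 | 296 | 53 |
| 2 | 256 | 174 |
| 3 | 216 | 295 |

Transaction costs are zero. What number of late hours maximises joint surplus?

2

Bargaining reaches the level where marginal profit last exceeds marginal disturbance cost.
That holds through level 2 (256 ≥ 174) but not at 3 (216 < 295).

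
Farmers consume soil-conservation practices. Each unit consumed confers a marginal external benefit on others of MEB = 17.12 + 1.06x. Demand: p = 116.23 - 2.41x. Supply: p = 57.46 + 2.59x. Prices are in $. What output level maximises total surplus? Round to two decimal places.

Social marginal benefit = demand + MEB = 133.35 - 1.35x.
Set SMB = MC: 133.35 - 1.35x = 57.46 + 2.59x → x* = 19.2614.

x* = 19.26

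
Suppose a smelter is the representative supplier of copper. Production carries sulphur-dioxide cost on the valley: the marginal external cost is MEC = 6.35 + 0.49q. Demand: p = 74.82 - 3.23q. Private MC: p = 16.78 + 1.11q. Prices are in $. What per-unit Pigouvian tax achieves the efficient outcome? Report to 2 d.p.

Social marginal cost = private MC + MEC = 23.13 + 1.60q.
Set SMC = demand: 23.13 + 1.60q = 74.82 - 3.23q → q* = 10.7019.
The Pigouvian tax equals MEC at q*: 6.35 + 0.49×10.7019 = 11.5939.

tax = $11.59 per unit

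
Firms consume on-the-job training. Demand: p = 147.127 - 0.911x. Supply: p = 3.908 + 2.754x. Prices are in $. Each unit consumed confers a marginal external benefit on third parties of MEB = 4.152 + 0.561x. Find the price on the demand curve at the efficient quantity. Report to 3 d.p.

Social marginal benefit = demand + MEB = 151.279 - 0.350x.
Set SMB = MC: 151.279 - 0.350x = 3.908 + 2.754x → x* = 47.4778.
Consumer price on the demand curve at x*: 147.127 − 0.911×47.4778 = 103.8747.

P = $103.875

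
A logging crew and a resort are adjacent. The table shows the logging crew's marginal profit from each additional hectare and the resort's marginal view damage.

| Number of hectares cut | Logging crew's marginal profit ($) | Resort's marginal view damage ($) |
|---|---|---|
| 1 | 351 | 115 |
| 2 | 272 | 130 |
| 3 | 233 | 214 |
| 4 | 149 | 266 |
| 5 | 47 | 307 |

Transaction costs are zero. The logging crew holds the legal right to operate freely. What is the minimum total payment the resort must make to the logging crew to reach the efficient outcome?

Left alone the logging crew would choose level 5 (marginal profit stays positive).
Efficient level: k* = 3 (marginal profit ≥ marginal view damage through 3).
The resort must at least cover the logging crew's forgone profit from cutting 5→3: 149 + 47 = 196.

$196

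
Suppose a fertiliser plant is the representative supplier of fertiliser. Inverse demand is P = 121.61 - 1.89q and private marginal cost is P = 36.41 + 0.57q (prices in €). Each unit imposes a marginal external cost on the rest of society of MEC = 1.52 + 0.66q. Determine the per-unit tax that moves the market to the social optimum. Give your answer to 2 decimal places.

tax = €19.22 per unit

Social marginal cost = private MC + MEC = 37.93 + 1.23q.
Set SMC = demand: 37.93 + 1.23q = 121.61 - 1.89q → q* = 26.8205.
The Pigouvian tax equals MEC at q*: 1.52 + 0.66×26.8205 = 19.2215.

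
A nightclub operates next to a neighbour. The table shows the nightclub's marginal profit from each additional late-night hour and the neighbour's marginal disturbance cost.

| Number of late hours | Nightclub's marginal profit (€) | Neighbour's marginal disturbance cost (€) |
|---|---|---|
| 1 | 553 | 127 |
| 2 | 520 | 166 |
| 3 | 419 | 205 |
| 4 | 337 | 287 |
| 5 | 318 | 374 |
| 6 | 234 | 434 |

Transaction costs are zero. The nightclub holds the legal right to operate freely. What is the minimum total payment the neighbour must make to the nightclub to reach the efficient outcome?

€552

Left alone the nightclub would choose level 6 (marginal profit stays positive).
Efficient level: k* = 4 (marginal profit ≥ marginal disturbance cost through 4).
The neighbour must at least cover the nightclub's forgone profit from cutting 6→4: 318 + 234 = 552.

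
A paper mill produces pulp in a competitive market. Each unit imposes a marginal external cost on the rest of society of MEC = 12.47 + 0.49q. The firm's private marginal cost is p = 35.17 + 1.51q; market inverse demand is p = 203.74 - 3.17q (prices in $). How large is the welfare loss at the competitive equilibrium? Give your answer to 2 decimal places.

Market equilibrium (private): 35.17 + 1.51q = 203.74 - 3.17q → q_m = 36.0192.
Social marginal cost = private MC + MEC = 47.64 + 2.00q.
Set SMC = demand: 47.64 + 2.00q = 203.74 - 3.17q → q* = 30.1934.
Height of the DWL triangle at q_m is SMC(q_m) − demand(q_m) = MEC(q_m) = 30.1194.
DWL = ½ × 5.8258 × 30.1194 = 87.7348.

DWL = $87.73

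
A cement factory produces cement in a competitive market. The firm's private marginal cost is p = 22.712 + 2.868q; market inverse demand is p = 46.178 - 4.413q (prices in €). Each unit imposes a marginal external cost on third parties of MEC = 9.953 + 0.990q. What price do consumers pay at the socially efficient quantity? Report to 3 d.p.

P = €38.968

Social marginal cost = private MC + MEC = 32.665 + 3.858q.
Set SMC = demand: 32.665 + 3.858q = 46.178 - 4.413q → q* = 1.6338.
Consumer price on the demand curve at q*: 46.178 − 4.413×1.6338 = 38.9680.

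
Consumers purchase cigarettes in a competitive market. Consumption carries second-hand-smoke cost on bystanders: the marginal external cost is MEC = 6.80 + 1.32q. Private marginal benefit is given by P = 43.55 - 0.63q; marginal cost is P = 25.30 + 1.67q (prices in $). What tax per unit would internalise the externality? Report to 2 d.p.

Social marginal benefit = demand − MEC = 36.75 - 1.95q.
Set SMB = MC: 36.75 - 1.95q = 25.30 + 1.67q → q* = 3.1630.
The Pigouvian tax equals MEC at q*: 6.80 + 1.32×3.1630 = 10.9752.

tax = $10.98 per unit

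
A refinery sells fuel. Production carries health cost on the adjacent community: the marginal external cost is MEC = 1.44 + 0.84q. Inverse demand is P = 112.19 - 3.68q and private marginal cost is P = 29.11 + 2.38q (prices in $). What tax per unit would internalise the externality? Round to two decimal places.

tax = $11.38 per unit

Social marginal cost = private MC + MEC = 30.55 + 3.22q.
Set SMC = demand: 30.55 + 3.22q = 112.19 - 3.68q → q* = 11.8319.
The Pigouvian tax equals MEC at q*: 1.44 + 0.84×11.8319 = 11.3788.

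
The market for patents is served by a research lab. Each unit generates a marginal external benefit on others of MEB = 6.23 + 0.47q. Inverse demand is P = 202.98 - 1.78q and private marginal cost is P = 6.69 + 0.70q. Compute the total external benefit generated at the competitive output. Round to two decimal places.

1965.28

Market equilibrium (private): 6.69 + 0.70q = 202.98 - 1.78q → q_m = 79.1492.
Total external benefit = ∫₀^{q_m} (6.23 + 0.47q) dq = 6.23×79.1492 + ½×0.47×79.1492² = 1965.2795.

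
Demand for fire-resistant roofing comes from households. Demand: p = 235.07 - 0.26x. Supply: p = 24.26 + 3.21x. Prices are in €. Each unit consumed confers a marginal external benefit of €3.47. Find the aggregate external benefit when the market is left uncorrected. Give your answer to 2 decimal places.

Market equilibrium (private): 24.26 + 3.21x = 235.07 - 0.26x → x_m = 60.7522.
Total external benefit = MEB × x_m = 3.47 × 60.7522 = 210.8101.

€210.81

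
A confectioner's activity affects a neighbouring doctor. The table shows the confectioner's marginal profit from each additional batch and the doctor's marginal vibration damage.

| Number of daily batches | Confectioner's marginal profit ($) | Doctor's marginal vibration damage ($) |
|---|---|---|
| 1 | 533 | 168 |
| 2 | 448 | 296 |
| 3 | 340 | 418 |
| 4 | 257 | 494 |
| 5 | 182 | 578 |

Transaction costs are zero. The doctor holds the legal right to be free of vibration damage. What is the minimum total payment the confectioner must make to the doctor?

Efficient level: marginal profit ≥ marginal vibration damage through level 2, so k* = 2.
With the doctor holding the right, the confectioner must at least compensate total damage at k*: 168 + 296 = 464.

$464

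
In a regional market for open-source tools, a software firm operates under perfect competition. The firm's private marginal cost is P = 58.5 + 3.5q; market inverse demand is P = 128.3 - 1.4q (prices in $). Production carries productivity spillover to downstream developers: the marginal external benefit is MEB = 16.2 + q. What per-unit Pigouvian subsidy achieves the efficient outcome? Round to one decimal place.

subsidy = $38.3 per unit

Social marginal cost = private MC − MEB = 42.3 + 2.5q.
Set SMC = demand: 42.3 + 2.5q = 128.3 - 1.4q → q* = 22.0513.
The Pigouvian subsidy equals MEB at q*: 16.2 + 1.0×22.0513 = 38.2513.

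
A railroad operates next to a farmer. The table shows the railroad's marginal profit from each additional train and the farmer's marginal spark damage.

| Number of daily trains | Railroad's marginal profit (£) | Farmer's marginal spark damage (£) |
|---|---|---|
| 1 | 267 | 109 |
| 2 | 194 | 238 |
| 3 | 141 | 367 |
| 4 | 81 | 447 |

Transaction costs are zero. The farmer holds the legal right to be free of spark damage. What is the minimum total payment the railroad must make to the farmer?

Efficient level: marginal profit ≥ marginal spark damage through level 1, so k* = 1.
With the farmer holding the right, the railroad must at least compensate total damage at k*: 109 = 109.

£109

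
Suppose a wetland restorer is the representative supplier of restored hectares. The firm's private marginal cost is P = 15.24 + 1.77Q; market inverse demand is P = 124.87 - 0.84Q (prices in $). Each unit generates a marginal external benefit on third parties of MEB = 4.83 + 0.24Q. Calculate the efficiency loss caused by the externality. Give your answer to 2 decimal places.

Market equilibrium (private): 15.24 + 1.77Q = 124.87 - 0.84Q → Q_m = 42.0038.
Social marginal cost = private MC − MEB = 10.41 + 1.53Q.
Set SMC = demand: 10.41 + 1.53Q = 124.87 - 0.84Q → Q* = 48.2954.
Between Q* and Q_m the wedge demand − SMC runs linearly from 0 to MEB(Q_m), so the loss is a triangle.
DWL = ½ × 6.2916 × 14.9109 = 46.9067.

DWL = $46.91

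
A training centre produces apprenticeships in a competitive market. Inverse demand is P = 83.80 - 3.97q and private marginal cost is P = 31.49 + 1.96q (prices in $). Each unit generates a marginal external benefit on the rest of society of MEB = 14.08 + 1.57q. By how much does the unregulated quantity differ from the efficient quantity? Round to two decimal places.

6.41 units

Market equilibrium (private): 31.49 + 1.96q = 83.80 - 3.97q → q_m = 8.8212.
Social marginal cost = private MC − MEB = 17.41 + 0.39q.
Set SMC = demand: 17.41 + 0.39q = 83.80 - 3.97q → q* = 15.2271.
Gap = |8.8212 − 15.2271| = 6.4059.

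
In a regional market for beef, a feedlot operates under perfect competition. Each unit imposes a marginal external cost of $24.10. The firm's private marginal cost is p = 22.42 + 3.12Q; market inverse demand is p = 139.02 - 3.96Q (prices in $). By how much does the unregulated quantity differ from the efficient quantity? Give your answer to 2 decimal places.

3.40 units

Market equilibrium (private): 22.42 + 3.12Q = 139.02 - 3.96Q → Q_m = 16.4689.
Social marginal cost = private MC + MEC = 46.52 + 3.12Q.
Set SMC = demand: 46.52 + 3.12Q = 139.02 - 3.96Q → Q* = 13.0650.
Gap = |16.4689 − 13.0650| = 3.4039.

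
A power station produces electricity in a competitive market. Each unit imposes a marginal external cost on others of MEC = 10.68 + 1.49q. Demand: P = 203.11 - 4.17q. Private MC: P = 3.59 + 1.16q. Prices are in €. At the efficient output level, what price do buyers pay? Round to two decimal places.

P = €87.65

Social marginal cost = private MC + MEC = 14.27 + 2.65q.
Set SMC = demand: 14.27 + 2.65q = 203.11 - 4.17q → q* = 27.6891.
Consumer price on the demand curve at q*: 203.11 − 4.17×27.6891 = 87.6465.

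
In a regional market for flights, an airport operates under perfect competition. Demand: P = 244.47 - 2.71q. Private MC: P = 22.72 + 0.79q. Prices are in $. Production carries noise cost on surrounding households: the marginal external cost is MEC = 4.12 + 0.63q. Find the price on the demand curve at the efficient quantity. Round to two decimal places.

Social marginal cost = private MC + MEC = 26.84 + 1.42q.
Set SMC = demand: 26.84 + 1.42q = 244.47 - 2.71q → q* = 52.6949.
Consumer price on the demand curve at q*: 244.47 − 2.71×52.6949 = 101.6668.

P = $101.67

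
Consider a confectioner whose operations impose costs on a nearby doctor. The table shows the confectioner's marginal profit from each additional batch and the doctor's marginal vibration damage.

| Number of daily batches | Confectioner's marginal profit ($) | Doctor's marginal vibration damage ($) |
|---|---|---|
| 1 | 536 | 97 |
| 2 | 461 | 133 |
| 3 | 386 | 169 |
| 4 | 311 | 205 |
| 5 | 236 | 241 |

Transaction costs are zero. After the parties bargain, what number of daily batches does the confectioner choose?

4

Bargaining reaches the level where marginal profit last exceeds marginal vibration damage.
That holds through level 4 (311 ≥ 205) but not at 5 (236 < 241).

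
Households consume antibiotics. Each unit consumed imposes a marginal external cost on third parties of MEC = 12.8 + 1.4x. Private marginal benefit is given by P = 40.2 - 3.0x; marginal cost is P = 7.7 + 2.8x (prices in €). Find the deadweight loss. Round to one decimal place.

DWL = €29.6

Market equilibrium (private): 7.7 + 2.8x = 40.2 - 3.0x → x_m = 5.6034.
Social marginal benefit = demand − MEC = 27.4 - 4.4x.
Set SMB = MC: 27.4 - 4.4x = 7.7 + 2.8x → x* = 2.7361.
The loss is the area between SMB and MC from x* to x_m; with linear curves that's a triangle of height MEC(x_m).
DWL = ½ × 2.8673 × 20.6448 = 29.5974.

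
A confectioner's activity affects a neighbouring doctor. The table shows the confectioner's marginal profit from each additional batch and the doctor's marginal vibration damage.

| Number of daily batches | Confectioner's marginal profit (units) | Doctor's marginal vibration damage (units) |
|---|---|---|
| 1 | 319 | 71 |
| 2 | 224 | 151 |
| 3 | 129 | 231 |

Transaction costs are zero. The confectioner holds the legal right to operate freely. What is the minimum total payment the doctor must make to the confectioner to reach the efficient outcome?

129

Left alone the confectioner would choose level 3 (marginal profit stays positive).
Efficient level: k* = 2 (marginal profit ≥ marginal vibration damage through 2).
The doctor must at least cover the confectioner's forgone profit from cutting 3→2: 129 = 129.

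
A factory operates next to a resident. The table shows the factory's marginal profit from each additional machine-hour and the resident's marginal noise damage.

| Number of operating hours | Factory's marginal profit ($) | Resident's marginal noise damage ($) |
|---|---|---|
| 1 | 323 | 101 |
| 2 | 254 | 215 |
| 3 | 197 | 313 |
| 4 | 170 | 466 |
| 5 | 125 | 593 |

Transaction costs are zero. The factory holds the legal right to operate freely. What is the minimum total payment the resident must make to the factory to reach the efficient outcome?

$492

Left alone the factory would choose level 5 (marginal profit stays positive).
Efficient level: k* = 2 (marginal profit ≥ marginal noise damage through 2).
The resident must at least cover the factory's forgone profit from cutting 5→2: 197 + 170 + 125 = 492.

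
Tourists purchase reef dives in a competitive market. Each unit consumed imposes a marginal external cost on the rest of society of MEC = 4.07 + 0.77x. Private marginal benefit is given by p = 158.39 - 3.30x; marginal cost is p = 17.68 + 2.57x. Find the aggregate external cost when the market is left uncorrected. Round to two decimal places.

Market equilibrium (private): 17.68 + 2.57x = 158.39 - 3.30x → x_m = 23.9710.
Total external cost = ∫₀^{x_m} (4.07 + 0.77x) dx = 4.07×23.9710 + ½×0.77×23.9710² = 318.7864.

318.79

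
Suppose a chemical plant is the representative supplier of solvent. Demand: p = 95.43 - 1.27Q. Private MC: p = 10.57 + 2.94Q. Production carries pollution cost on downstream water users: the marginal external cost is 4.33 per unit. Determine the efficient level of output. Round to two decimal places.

Social marginal cost = private MC + MEC = 14.90 + 2.94Q.
Set SMC = demand: 14.90 + 2.94Q = 95.43 - 1.27Q → Q* = 19.1283.

Q* = 19.13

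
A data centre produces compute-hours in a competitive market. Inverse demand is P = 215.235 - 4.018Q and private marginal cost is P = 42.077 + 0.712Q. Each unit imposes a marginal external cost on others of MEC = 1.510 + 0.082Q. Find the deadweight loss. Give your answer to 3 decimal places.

DWL = 2.115

Market equilibrium (private): 42.077 + 0.712Q = 215.235 - 4.018Q → Q_m = 36.6085.
Social marginal cost = private MC + MEC = 43.587 + 0.794Q.
Set SMC = demand: 43.587 + 0.794Q = 215.235 - 4.018Q → Q* = 35.6708.
Between Q* and Q_m the wedge SMC − demand runs linearly from 0 to MEC(Q_m), so the loss is a triangle.
DWL = ½ × 0.9377 × 4.5119 = 2.1154.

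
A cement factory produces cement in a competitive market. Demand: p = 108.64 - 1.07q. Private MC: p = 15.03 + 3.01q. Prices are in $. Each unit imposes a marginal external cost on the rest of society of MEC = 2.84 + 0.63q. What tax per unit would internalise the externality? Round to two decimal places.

tax = $14.98 per unit

Social marginal cost = private MC + MEC = 17.87 + 3.64q.
Set SMC = demand: 17.87 + 3.64q = 108.64 - 1.07q → q* = 19.2718.
The Pigouvian tax equals MEC at q*: 2.84 + 0.63×19.2718 = 14.9812.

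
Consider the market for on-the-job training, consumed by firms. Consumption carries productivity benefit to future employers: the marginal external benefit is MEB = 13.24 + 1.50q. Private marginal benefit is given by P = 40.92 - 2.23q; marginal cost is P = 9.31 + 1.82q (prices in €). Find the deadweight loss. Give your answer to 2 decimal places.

DWL = €122.03

Market equilibrium (private): 9.31 + 1.82q = 40.92 - 2.23q → q_m = 7.8049.
Social marginal benefit = demand + MEB = 54.16 - 0.73q.
Set SMB = MC: 54.16 - 0.73q = 9.31 + 1.82q → q* = 17.5882.
Between q* and q_m the wedge SMB − MC runs linearly from 0 to MEB(q_m), so the loss is a triangle.
DWL = ½ × 9.7833 × 24.9474 = 122.0339.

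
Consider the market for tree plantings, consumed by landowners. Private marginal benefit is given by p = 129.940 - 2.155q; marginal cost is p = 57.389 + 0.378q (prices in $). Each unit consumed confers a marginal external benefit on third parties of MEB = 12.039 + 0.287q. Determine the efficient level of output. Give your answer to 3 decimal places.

q* = 37.663

Social marginal benefit = demand + MEB = 141.979 - 1.868q.
Set SMB = MC: 141.979 - 1.868q = 57.389 + 0.378q → q* = 37.6625.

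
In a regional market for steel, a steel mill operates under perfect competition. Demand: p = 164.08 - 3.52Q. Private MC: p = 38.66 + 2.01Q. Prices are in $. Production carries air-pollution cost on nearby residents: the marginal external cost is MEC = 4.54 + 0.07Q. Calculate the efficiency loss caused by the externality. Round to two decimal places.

DWL = $3.35

Market equilibrium (private): 38.66 + 2.01Q = 164.08 - 3.52Q → Q_m = 22.6799.
Social marginal cost = private MC + MEC = 43.20 + 2.08Q.
Set SMC = demand: 43.20 + 2.08Q = 164.08 - 3.52Q → Q* = 21.5857.
The loss is the area between SMC and demand from Q* to Q_m; with linear curves that's a triangle of height MEC(Q_m).
DWL = ½ × 1.0942 × 6.1276 = 3.3524.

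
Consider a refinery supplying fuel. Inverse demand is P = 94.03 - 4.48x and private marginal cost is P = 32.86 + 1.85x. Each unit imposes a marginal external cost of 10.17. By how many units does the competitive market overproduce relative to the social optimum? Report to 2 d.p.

Market equilibrium (private): 32.86 + 1.85x = 94.03 - 4.48x → x_m = 9.6635.
Social marginal cost = private MC + MEC = 43.03 + 1.85x.
Set SMC = demand: 43.03 + 1.85x = 94.03 - 4.48x → x* = 8.0569.
Gap = |9.6635 − 8.0569| = 1.6066.

1.61 units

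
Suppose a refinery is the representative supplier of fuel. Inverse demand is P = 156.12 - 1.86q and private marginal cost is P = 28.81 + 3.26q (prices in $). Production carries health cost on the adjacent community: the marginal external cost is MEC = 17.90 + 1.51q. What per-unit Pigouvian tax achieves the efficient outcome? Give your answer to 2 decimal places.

Social marginal cost = private MC + MEC = 46.71 + 4.77q.
Set SMC = demand: 46.71 + 4.77q = 156.12 - 1.86q → q* = 16.5023.
The Pigouvian tax equals MEC at q*: 17.90 + 1.51×16.5023 = 42.8185.

tax = $42.82 per unit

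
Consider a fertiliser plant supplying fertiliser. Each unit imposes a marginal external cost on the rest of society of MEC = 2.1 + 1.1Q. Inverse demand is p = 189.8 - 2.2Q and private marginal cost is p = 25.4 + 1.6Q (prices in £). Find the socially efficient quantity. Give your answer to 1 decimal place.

Q* = 33.1

Social marginal cost = private MC + MEC = 27.5 + 2.7Q.
Set SMC = demand: 27.5 + 2.7Q = 189.8 - 2.2Q → Q* = 33.1224.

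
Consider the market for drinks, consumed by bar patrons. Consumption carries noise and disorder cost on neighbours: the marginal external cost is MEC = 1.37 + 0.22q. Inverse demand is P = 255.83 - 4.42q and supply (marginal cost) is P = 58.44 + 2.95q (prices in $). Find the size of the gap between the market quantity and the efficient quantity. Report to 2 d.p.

Market equilibrium (private): 58.44 + 2.95q = 255.83 - 4.42q → q_m = 26.7829.
Social marginal benefit = demand − MEC = 254.46 - 4.64q.
Set SMB = MC: 254.46 - 4.64q = 58.44 + 2.95q → q* = 25.8261.
Gap = |26.7829 − 25.8261| = 0.9568.

0.96 units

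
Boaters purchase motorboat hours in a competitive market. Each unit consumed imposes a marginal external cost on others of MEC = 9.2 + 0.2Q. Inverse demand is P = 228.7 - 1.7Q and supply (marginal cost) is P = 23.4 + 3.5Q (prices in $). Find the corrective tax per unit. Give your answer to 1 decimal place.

tax = $16.5 per unit

Social marginal benefit = demand − MEC = 219.5 - 1.9Q.
Set SMB = MC: 219.5 - 1.9Q = 23.4 + 3.5Q → Q* = 36.3148.
The Pigouvian tax equals MEC at Q*: 9.2 + 0.2×36.3148 = 16.4630.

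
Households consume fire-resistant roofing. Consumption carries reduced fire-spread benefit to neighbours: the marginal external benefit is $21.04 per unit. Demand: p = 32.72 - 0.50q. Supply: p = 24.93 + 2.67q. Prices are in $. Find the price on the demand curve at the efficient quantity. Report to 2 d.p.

Social marginal benefit = demand + MEB = 53.76 - 0.50q.
Set SMB = MC: 53.76 - 0.50q = 24.93 + 2.67q → q* = 9.0946.
Consumer price on the demand curve at q*: 32.72 − 0.50×9.0946 = 28.1727.

P = $28.17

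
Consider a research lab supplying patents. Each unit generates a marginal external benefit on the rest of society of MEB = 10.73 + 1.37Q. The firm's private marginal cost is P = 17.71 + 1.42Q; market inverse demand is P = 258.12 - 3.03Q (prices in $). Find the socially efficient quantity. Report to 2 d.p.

Social marginal cost = private MC − MEB = 6.98 + 0.05Q.
Set SMC = demand: 6.98 + 0.05Q = 258.12 - 3.03Q → Q* = 81.5390.

Q* = 81.54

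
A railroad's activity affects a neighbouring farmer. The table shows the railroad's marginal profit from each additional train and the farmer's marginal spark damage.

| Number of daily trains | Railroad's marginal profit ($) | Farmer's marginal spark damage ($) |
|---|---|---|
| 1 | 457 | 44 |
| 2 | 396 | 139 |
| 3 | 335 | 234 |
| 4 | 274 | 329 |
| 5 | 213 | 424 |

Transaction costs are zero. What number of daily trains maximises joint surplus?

Bargaining reaches the level where marginal profit last exceeds marginal spark damage.
That holds through level 3 (335 ≥ 234) but not at 4 (274 < 329).

3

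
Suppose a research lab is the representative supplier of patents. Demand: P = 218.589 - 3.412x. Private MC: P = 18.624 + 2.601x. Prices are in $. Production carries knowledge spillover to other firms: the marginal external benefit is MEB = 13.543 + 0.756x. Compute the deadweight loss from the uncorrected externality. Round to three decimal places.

DWL = $142.330

Market equilibrium (private): 18.624 + 2.601x = 218.589 - 3.412x → x_m = 33.2554.
Social marginal cost = private MC − MEB = 5.081 + 1.845x.
Set SMC = demand: 5.081 + 1.845x = 218.589 - 3.412x → x* = 40.6140.
The welfare-loss triangle has base |x_m − x*| and height MEB(x_m) (the vertical gap between SMC and demand is zero at x* and MEB at x_m).
DWL = ½ × 7.3586 × 38.6841 = 142.3304.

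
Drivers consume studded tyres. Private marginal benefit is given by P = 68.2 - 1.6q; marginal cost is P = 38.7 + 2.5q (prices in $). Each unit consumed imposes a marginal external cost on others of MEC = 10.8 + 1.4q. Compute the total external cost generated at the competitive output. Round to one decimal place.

$113.9

Market equilibrium (private): 38.7 + 2.5q = 68.2 - 1.6q → q_m = 7.1951.
Total external cost = ∫₀^{q_m} (10.8 + 1.4q) dq = 10.8×7.1951 + ½×1.4×7.1951² = 113.9457.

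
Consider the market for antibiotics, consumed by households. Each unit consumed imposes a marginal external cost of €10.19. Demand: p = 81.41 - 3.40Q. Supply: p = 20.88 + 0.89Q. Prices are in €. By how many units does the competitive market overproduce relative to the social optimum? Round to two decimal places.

2.38 units

Market equilibrium (private): 20.88 + 0.89Q = 81.41 - 3.40Q → Q_m = 14.1096.
Social marginal benefit = demand − MEC = 71.22 - 3.40Q.
Set SMB = MC: 71.22 - 3.40Q = 20.88 + 0.89Q → Q* = 11.7343.
Gap = |14.1096 − 11.7343| = 2.3753.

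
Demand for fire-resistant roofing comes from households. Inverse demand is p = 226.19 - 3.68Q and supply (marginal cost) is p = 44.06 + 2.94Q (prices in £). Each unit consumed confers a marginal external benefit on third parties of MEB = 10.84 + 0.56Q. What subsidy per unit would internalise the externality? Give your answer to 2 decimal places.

Social marginal benefit = demand + MEB = 237.03 - 3.12Q.
Set SMB = MC: 237.03 - 3.12Q = 44.06 + 2.94Q → Q* = 31.8432.
The Pigouvian subsidy equals MEB at Q*: 10.84 + 0.56×31.8432 = 28.6722.

subsidy = £28.67 per unit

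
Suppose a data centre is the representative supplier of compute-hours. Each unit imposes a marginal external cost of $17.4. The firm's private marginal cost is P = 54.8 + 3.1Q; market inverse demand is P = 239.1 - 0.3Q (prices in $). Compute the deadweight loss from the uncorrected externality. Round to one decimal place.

Market equilibrium (private): 54.8 + 3.1Q = 239.1 - 0.3Q → Q_m = 54.2059.
Social marginal cost = private MC + MEC = 72.2 + 3.1Q.
Set SMC = demand: 72.2 + 3.1Q = 239.1 - 0.3Q → Q* = 49.0882.
The welfare-loss triangle has base |Q_m − Q*| and height MEC(Q_m) (the vertical gap between SMC and demand is zero at Q* and MEC at Q_m).
DWL = ½ × 5.1177 × 17.4000 = 44.5240.

DWL = $44.5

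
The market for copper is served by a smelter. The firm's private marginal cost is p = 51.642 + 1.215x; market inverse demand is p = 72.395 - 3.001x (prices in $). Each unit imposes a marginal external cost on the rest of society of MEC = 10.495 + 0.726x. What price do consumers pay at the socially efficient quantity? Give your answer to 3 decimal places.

P = $66.166

Social marginal cost = private MC + MEC = 62.137 + 1.941x.
Set SMC = demand: 62.137 + 1.941x = 72.395 - 3.001x → x* = 2.0757.
Consumer price on the demand curve at x*: 72.395 − 3.001×2.0757 = 66.1658.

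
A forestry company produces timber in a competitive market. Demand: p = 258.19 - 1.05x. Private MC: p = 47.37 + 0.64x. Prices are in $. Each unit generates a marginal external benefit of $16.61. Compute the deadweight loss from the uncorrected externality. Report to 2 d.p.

DWL = $81.62

Market equilibrium (private): 47.37 + 0.64x = 258.19 - 1.05x → x_m = 124.7456.
Social marginal cost = private MC − MEB = 30.76 + 0.64x.
Set SMC = demand: 30.76 + 0.64x = 258.19 - 1.05x → x* = 134.5740.
The welfare-loss triangle has base |x_m − x*| and height MEB(x_m) (the vertical gap between SMC and demand is zero at x* and MEB at x_m).
DWL = ½ × 9.8284 × 16.6100 = 81.6249.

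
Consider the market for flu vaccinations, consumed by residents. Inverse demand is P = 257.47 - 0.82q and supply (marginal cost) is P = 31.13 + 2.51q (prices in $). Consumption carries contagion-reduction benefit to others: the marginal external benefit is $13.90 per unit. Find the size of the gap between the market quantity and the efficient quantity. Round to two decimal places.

4.17 units

Market equilibrium (private): 31.13 + 2.51q = 257.47 - 0.82q → q_m = 67.9700.
Social marginal benefit = demand + MEB = 271.37 - 0.82q.
Set SMB = MC: 271.37 - 0.82q = 31.13 + 2.51q → q* = 72.1441.
Gap = |67.9700 − 72.1441| = 4.1741.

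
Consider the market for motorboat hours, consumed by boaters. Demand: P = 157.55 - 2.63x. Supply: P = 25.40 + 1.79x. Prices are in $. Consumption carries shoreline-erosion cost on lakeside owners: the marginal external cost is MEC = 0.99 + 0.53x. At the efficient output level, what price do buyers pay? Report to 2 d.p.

Social marginal benefit = demand − MEC = 156.56 - 3.16x.
Set SMB = MC: 156.56 - 3.16x = 25.40 + 1.79x → x* = 26.4970.
Consumer price on the demand curve at x*: 157.55 − 2.63×26.4970 = 87.8629.

P = $87.86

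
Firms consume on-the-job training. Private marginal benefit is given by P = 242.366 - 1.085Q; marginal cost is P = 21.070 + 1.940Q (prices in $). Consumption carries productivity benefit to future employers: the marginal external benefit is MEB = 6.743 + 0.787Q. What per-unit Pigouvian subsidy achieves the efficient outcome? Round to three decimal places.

subsidy = $86.934 per unit

Social marginal benefit = demand + MEB = 249.109 - 0.298Q.
Set SMB = MC: 249.109 - 0.298Q = 21.070 + 1.940Q → Q* = 101.8941.
The Pigouvian subsidy equals MEB at Q*: 6.743 + 0.787×101.8941 = 86.9337.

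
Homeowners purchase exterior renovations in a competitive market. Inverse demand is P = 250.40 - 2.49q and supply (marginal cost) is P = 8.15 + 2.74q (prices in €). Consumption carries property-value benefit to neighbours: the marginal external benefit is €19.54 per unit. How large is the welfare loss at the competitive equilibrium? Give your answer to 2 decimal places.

Market equilibrium (private): 8.15 + 2.74q = 250.40 - 2.49q → q_m = 46.3193.
Social marginal benefit = demand + MEB = 269.94 - 2.49q.
Set SMB = MC: 269.94 - 2.49q = 8.15 + 2.74q → q* = 50.0554.
The loss is the area between SMB and MC from q* to q_m; with linear curves that's a triangle of height MEB(q_m).
DWL = ½ × 3.7361 × 19.5400 = 36.5017.

DWL = €36.50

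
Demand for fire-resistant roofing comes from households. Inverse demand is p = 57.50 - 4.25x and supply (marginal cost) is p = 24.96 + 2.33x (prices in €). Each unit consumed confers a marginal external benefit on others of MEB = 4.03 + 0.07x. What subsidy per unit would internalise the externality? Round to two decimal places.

subsidy = €4.42 per unit

Social marginal benefit = demand + MEB = 61.53 - 4.18x.
Set SMB = MC: 61.53 - 4.18x = 24.96 + 2.33x → x* = 5.6175.
The Pigouvian subsidy equals MEB at x*: 4.03 + 0.07×5.6175 = 4.4232.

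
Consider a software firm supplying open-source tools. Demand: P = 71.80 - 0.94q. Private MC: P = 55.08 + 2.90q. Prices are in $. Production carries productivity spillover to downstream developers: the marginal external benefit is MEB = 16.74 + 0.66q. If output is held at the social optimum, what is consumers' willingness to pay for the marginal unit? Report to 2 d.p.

Social marginal cost = private MC − MEB = 38.34 + 2.24q.
Set SMC = demand: 38.34 + 2.24q = 71.80 - 0.94q → q* = 10.5220.
Consumer price on the demand curve at q*: 71.80 − 0.94×10.5220 = 61.9093.

P = $61.91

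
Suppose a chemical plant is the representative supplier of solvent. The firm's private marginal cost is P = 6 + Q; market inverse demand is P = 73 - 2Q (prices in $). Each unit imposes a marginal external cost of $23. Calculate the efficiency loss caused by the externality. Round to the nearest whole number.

Market equilibrium (private): 6 + Q = 73 - 2Q → Q_m = 22.3333.
Social marginal cost = private MC + MEC = 29 + Q.
Set SMC = demand: 29 + Q = 73 - 2Q → Q* = 14.6667.
The loss is the area between SMC and demand from Q* to Q_m; with linear curves that's a triangle of height MEC(Q_m).
DWL = ½ × 7.6666 × 23.0000 = 88.1659.

DWL = $88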